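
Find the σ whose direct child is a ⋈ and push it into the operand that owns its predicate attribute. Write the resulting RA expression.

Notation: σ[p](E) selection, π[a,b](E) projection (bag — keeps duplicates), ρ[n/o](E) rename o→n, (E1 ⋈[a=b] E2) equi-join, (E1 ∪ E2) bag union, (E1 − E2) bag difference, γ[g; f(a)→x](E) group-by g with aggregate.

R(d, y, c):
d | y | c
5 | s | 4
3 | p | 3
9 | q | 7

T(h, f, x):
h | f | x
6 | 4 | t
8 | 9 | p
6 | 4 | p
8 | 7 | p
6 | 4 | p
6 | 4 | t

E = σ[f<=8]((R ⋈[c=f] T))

σ filters on f, owned by the right side.
E' = (R ⋈[c=f] σ[f<=8](T))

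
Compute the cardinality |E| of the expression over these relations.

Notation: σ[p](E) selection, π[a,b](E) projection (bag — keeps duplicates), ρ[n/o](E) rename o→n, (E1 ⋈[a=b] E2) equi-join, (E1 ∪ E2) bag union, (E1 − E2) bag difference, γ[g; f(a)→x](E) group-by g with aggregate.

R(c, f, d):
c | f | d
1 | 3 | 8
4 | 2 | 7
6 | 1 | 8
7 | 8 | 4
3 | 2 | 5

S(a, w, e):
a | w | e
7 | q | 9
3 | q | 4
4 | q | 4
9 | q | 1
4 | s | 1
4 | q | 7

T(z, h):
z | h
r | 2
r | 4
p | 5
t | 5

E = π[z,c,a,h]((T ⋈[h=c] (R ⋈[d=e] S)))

Subexpression sizes:
  T → 4
  R → 5
  S → 6
  (R ⋈[d=e] S) → 3
  (T ⋈[h=c] (R ⋈[d=e] S)) → 1
  π[z,c,a,h]((T ⋈[h=c] (R ⋈[d=e] S))) → 1

|E| = 1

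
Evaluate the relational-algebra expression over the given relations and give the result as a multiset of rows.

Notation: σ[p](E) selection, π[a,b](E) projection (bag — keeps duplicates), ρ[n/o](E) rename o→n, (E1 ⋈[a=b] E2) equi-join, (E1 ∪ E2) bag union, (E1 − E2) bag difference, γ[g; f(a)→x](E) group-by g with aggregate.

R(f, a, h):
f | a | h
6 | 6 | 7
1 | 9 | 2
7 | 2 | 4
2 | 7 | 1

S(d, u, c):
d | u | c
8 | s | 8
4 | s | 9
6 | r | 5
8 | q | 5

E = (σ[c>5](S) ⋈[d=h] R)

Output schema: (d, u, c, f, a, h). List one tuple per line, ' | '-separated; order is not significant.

Subexpression sizes:
  S → 4
  σ[c>5](S) → 2
  R → 4
  (σ[c>5](S) ⋈[d=h] R) → 1

== RESULT ==
d | u | c | f | a | h
4 | s | 9 | 7 | 2 | 4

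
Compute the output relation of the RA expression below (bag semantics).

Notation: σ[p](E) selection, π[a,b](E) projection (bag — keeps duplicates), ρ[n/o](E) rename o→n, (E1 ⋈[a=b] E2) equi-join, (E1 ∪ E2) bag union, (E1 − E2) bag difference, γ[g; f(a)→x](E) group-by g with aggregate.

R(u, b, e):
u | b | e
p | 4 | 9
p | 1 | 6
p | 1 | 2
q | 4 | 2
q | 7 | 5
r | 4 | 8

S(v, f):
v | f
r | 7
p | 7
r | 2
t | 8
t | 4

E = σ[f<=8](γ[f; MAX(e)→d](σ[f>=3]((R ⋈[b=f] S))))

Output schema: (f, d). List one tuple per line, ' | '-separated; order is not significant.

Stepwise |·|:
  R → 6
  S → 5
  (R ⋈[b=f] S) → 5
  σ[f>=3]((R ⋈[b=f] S)) → 5
  γ[f; MAX(e)→d](σ[f>=3]((R ⋈[b=f] S))) → 2
  σ[f<=8](γ[f; MAX(e)→d](σ[f>=3]((R ⋈[b=f] S)))) → 2

== RESULT ==
f | d
4 | 9
7 | 5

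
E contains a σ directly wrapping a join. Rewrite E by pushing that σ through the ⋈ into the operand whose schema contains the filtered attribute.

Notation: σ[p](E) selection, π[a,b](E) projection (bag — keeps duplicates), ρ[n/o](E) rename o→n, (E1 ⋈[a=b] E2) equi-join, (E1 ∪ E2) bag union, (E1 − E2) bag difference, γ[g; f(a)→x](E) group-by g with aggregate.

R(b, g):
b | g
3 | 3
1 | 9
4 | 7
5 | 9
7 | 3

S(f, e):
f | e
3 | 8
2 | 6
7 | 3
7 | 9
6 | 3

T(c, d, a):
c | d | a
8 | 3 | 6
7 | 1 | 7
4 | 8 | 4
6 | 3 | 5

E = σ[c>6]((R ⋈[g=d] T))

σ filters on c, owned by the right side.
E' = (R ⋈[g=d] σ[c>6](T))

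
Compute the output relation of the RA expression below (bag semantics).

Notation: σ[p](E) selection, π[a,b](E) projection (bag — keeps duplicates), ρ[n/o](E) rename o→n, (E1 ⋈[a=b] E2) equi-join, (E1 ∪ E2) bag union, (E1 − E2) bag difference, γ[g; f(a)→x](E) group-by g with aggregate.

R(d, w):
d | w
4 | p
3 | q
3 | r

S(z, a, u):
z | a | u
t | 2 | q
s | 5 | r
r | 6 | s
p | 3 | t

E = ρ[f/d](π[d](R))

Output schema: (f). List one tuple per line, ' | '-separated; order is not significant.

Stepwise |·|:
  R → 3
  π[d](R) → 3
  ρ[f/d](π[d](R)) → 3

== RESULT ==
f
3
3
4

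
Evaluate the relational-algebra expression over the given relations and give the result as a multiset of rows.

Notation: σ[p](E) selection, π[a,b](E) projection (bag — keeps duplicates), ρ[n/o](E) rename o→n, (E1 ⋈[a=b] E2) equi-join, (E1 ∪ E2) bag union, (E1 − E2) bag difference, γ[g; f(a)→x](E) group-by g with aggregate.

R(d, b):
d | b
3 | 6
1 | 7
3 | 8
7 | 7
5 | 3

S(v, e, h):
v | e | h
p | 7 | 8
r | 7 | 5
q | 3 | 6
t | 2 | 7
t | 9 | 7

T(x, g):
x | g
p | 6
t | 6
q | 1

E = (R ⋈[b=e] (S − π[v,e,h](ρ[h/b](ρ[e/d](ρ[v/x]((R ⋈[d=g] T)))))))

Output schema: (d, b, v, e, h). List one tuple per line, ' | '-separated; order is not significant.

Per-node cardinality:
  R → 5
  S → 5
  R → 5
  T → 3
  (R ⋈[d=g] T) → 1
  ρ[v/x]((R ⋈[d=g] T)) → 1
  ρ[e/d](ρ[v/x]((R ⋈[d=g] T))) → 1
  ρ[h/b](ρ[e/d](ρ[v/x]((R ⋈[d=g] T)))) → 1
  π[v,e,h](ρ[h/b](ρ[e/d](ρ[v/x]((R ⋈[d=g] T))))) → 1
  (S − π[v,e,h](ρ[h/b](ρ[e/d](ρ[v/x]((R ⋈[d=g] T)))))) → 5
  (R ⋈[b=e] (S − π[v,e,h](ρ[h/b](ρ[e/d](ρ[v/x]((R ⋈[d=g] T))))))) → 5

== RESULT ==
d | b | v | e | h
1 | 7 | p | 7 | 8
1 | 7 | r | 7 | 5
5 | 3 | q | 3 | 6
7 | 7 | p | 7 | 8
7 | 7 | r | 7 | 5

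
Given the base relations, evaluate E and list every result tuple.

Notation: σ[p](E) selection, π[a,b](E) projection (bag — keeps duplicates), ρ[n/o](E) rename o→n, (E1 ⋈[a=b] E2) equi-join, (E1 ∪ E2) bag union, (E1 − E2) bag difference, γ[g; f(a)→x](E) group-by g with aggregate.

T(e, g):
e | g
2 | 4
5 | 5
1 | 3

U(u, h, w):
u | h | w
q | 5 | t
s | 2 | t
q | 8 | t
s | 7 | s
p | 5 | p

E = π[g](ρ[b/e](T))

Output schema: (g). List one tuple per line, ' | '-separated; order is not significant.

Subexpression sizes:
  T → 3
  ρ[b/e](T) → 3
  π[g](ρ[b/e](T)) → 3

== RESULT ==
g
3
4
5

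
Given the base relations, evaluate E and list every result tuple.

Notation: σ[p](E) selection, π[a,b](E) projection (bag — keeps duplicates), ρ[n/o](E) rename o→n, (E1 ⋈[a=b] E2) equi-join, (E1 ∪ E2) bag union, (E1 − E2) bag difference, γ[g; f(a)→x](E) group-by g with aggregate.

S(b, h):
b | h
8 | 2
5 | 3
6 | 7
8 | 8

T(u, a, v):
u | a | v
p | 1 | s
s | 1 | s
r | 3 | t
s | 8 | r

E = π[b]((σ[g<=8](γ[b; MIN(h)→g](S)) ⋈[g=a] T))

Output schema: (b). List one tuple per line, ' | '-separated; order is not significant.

Per-node cardinality:
  S → 4
  γ[b; MIN(h)→g](S) → 3
  σ[g<=8](γ[b; MIN(h)→g](S)) → 3
  T → 4
  (σ[g<=8](γ[b; MIN(h)→g](S)) ⋈[g=a] T) → 1
  π[b]((σ[g<=8](γ[b; MIN(h)→g](S)) ⋈[g=a] T)) → 1

== RESULT ==
b
5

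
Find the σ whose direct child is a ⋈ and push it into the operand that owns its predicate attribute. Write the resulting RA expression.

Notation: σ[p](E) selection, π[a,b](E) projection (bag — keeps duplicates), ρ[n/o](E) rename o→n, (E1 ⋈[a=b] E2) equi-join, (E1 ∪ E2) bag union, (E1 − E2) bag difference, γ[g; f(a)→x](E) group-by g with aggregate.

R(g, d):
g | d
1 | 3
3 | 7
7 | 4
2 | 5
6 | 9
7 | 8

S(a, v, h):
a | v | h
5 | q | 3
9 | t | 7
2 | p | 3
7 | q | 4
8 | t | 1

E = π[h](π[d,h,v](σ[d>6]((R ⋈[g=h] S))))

σ filters on d, owned by the left side.
E' = π[h](π[d,h,v]((σ[d>6](R) ⋈[g=h] S)))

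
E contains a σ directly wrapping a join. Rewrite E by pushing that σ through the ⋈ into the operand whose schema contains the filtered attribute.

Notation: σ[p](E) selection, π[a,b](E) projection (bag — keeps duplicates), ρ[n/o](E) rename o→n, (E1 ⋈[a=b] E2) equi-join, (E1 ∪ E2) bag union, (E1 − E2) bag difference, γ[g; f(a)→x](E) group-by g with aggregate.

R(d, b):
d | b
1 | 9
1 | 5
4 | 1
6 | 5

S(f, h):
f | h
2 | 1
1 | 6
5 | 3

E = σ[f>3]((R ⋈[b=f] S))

σ filters on f, owned by the right side.
E' = (R ⋈[b=f] σ[f>3](S))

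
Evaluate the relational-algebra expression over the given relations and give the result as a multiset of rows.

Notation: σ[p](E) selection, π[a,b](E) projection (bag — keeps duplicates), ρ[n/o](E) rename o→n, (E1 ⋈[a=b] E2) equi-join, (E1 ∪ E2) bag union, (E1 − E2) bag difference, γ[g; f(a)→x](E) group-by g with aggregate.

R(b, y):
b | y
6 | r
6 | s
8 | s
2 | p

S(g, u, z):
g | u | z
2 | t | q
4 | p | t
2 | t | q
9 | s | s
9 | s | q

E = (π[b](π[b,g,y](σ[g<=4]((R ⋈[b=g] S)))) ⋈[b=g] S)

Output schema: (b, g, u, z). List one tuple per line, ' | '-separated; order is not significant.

Per-node cardinality:
  R → 4
  S → 5
  (R ⋈[b=g] S) → 2
  σ[g<=4]((R ⋈[b=g] S)) → 2
  π[b,g,y](σ[g<=4]((R ⋈[b=g] S))) → 2
  π[b](π[b,g,y](σ[g<=4]((R ⋈[b=g] S)))) → 2
  S → 5
  (π[b](π[b,g,y](σ[g<=4]((R ⋈[b=g] S)))) ⋈[b=g] S) → 4

== RESULT ==
b | g | u | z
2 | 2 | t | q
2 | 2 | t | q
2 | 2 | t | q
2 | 2 | t | q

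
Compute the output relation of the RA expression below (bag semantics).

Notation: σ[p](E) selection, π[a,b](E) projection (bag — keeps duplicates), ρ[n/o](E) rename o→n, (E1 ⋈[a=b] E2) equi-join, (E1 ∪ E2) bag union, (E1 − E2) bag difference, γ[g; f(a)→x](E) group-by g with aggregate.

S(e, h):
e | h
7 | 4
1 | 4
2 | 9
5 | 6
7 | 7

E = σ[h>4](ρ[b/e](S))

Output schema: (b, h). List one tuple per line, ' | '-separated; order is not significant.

Row counts bottom-up:
  S → 5
  ρ[b/e](S) → 5
  σ[h>4](ρ[b/e](S)) → 3

== RESULT ==
b | h
2 | 9
5 | 6
7 | 7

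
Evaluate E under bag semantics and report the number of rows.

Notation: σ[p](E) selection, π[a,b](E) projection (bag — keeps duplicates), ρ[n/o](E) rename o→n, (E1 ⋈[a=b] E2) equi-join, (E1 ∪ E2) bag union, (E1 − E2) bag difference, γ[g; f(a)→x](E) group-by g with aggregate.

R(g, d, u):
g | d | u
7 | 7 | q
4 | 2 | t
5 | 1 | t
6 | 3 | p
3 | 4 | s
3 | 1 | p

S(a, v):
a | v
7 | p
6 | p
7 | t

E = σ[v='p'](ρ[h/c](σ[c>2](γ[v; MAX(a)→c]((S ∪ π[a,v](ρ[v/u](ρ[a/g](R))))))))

Subexpression sizes:
  S → 3
  R → 6
  ρ[a/g](R) → 6
  ρ[v/u](ρ[a/g](R)) → 6
  π[a,v](ρ[v/u](ρ[a/g](R))) → 6
  (S ∪ π[a,v](ρ[v/u](ρ[a/g](R)))) → 9
  γ[v; MAX(a)→c]((S ∪ π[a,v](ρ[v/u](ρ[a/g](R))))) → 4
  σ[c>2](γ[v; MAX(a)→c]((S ∪ π[a,v](ρ[v/u](ρ[a/g](R)))))) → 4
  ρ[h/c](σ[c>2](γ[v; MAX(a)→c]((S ∪ π[a,v](ρ[v/u](ρ[a/g](R))))))) → 4
  σ[v='p'](ρ[h/c](σ[c>2](γ[v; MAX(a)→c]((S ∪ π[a,v](ρ[v/u](ρ[a/g](R)))))))) → 1

|E| = 1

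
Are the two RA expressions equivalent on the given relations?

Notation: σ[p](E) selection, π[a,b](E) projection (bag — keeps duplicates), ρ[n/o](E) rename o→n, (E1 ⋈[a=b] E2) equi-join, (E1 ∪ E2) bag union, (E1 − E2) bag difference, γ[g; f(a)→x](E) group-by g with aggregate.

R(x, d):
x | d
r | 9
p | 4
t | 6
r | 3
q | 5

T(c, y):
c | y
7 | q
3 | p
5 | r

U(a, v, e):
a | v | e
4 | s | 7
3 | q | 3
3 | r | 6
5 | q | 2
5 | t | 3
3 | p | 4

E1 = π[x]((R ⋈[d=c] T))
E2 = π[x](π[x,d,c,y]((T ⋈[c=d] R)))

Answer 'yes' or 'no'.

E1 per-node cardinality:
  R → 5
  T → 3
  (R ⋈[d=c] T) → 2
  π[x]((R ⋈[d=c] T)) → 2
E2 per-node cardinality:
  T → 3
  R → 5
  (T ⋈[c=d] R) → 2
  π[x,d,c,y]((T ⋈[c=d] R)) → 2
  π[x](π[x,d,c,y]((T ⋈[c=d] R))) → 2

E1 and E2 produce the same multiset:
x
q
r

yes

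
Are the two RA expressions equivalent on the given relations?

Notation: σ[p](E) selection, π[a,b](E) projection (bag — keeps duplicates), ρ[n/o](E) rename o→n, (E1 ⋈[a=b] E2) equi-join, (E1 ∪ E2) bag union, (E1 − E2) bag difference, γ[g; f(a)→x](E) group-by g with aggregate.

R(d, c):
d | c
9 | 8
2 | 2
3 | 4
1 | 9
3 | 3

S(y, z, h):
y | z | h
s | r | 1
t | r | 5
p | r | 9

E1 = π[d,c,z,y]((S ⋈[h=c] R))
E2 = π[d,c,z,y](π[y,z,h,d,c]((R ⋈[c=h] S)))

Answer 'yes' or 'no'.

E1 subexpression sizes:
  S → 3
  R → 5
  (S ⋈[h=c] R) → 1
  π[d,c,z,y]((S ⋈[h=c] R)) → 1
E2 subexpression sizes:
  R → 5
  S → 3
  (R ⋈[c=h] S) → 1
  π[y,z,h,d,c]((R ⋈[c=h] S)) → 1
  π[d,c,z,y](π[y,z,h,d,c]((R ⋈[c=h] S))) → 1

E1 and E2 produce the same multiset:
d | c | z | y
1 | 9 | r | p

yes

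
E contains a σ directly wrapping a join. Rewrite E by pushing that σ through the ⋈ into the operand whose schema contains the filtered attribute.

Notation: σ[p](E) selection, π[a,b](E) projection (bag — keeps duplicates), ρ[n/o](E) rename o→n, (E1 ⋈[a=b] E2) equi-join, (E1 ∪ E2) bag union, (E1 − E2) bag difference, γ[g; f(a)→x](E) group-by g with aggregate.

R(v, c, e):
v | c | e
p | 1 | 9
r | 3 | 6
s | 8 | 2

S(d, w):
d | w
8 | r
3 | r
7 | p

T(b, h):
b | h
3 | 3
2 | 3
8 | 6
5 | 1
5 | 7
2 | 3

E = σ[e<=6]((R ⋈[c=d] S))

σ filters on e, owned by the left side.
E' = (σ[e<=6](R) ⋈[c=d] S)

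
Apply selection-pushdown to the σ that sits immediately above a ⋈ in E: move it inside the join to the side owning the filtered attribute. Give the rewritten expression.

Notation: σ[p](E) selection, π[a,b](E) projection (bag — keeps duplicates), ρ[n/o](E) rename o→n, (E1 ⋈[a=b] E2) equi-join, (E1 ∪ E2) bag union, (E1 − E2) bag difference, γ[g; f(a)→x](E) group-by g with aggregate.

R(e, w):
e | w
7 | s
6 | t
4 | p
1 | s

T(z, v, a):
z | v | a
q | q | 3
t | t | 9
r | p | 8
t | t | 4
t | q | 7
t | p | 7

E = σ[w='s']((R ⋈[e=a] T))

σ filters on w, owned by the left side.
E' = (σ[w='s'](R) ⋈[e=a] T)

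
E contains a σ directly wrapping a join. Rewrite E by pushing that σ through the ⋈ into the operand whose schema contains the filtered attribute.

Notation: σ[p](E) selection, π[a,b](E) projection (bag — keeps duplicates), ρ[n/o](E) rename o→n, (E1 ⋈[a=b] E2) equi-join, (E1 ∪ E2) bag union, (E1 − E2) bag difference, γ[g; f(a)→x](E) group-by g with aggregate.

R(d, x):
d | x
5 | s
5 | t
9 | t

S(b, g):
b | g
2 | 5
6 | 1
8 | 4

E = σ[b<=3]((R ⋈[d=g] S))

σ filters on b, owned by the right side.
E' = (R ⋈[d=g] σ[b<=3](S))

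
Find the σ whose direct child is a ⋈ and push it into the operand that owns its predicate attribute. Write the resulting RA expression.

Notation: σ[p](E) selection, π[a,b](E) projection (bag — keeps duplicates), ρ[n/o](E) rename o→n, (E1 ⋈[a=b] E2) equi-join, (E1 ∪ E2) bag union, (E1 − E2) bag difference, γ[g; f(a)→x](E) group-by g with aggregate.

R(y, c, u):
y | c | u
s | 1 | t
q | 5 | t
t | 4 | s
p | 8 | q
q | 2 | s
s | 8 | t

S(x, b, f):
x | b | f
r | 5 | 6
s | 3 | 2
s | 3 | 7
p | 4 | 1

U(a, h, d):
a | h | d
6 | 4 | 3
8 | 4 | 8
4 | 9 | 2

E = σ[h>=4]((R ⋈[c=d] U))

σ filters on h, owned by the right side.
E' = (R ⋈[c=d] σ[h>=4](U))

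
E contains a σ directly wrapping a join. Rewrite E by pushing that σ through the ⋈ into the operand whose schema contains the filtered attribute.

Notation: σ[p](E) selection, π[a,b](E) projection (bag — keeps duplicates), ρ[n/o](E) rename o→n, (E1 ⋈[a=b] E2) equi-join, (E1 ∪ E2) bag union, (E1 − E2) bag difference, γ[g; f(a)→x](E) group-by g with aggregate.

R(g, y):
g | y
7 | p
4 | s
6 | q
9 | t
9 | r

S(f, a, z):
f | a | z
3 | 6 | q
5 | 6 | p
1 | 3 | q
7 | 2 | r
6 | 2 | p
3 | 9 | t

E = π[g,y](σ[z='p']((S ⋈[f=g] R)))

σ filters on z, owned by the left side.
E' = π[g,y]((σ[z='p'](S) ⋈[f=g] R))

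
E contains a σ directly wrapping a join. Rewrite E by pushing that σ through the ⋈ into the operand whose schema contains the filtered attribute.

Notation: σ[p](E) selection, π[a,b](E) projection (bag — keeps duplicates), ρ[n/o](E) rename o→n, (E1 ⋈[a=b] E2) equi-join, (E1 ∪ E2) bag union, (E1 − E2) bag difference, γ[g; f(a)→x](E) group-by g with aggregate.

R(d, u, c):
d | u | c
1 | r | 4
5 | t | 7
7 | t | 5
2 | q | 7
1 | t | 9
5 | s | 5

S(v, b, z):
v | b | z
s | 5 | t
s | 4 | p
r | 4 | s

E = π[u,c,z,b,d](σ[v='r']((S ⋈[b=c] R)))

σ filters on v, owned by the left side.
E' = π[u,c,z,b,d]((σ[v='r'](S) ⋈[b=c] R))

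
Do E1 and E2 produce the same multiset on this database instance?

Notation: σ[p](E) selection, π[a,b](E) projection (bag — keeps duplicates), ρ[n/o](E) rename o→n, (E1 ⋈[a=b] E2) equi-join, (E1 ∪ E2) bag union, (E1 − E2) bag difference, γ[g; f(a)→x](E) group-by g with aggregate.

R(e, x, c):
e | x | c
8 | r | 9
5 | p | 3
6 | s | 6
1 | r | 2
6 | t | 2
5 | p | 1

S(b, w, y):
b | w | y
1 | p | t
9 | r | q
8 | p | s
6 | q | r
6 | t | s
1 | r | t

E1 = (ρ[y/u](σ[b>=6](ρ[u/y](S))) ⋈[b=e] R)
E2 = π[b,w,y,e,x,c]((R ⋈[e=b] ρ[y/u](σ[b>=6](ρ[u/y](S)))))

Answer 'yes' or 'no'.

E1 per-node cardinality:
  S → 6
  ρ[u/y](S) → 6
  σ[b>=6](ρ[u/y](S)) → 4
  ρ[y/u](σ[b>=6](ρ[u/y](S))) → 4
  R → 6
  (ρ[y/u](σ[b>=6](ρ[u/y](S))) ⋈[b=e] R) → 5
E2 per-node cardinality:
  R → 6
  S → 6
  ρ[u/y](S) → 6
  σ[b>=6](ρ[u/y](S)) → 4
  ρ[y/u](σ[b>=6](ρ[u/y](S))) → 4
  (R ⋈[e=b] ρ[y/u](σ[b>=6](ρ[u/y](S)))) → 5
  π[b,w,y,e,x,c]((R ⋈[e=b] ρ[y/u](σ[b>=6](ρ[u/y](S))))) → 5

E1 and E2 produce the same multiset:
b | w | y | e | x | c
6 | q | r | 6 | s | 6
6 | q | r | 6 | t | 2
6 | t | s | 6 | s | 6
6 | t | s | 6 | t | 2
8 | p | s | 8 | r | 9

yes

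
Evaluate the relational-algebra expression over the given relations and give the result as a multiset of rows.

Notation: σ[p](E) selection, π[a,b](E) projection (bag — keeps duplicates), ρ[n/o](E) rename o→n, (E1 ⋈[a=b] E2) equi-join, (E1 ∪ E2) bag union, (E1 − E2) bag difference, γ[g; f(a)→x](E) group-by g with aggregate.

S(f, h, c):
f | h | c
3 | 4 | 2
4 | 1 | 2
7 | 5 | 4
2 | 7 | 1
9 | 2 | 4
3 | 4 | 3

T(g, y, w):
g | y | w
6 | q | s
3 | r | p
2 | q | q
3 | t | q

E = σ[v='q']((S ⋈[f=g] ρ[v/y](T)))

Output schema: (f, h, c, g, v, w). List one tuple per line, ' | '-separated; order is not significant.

Row counts bottom-up:
  S → 6
  T → 4
  ρ[v/y](T) → 4
  (S ⋈[f=g] ρ[v/y](T)) → 5
  σ[v='q']((S ⋈[f=g] ρ[v/y](T))) → 1

== RESULT ==
f | h | c | g | v | w
2 | 7 | 1 | 2 | q | q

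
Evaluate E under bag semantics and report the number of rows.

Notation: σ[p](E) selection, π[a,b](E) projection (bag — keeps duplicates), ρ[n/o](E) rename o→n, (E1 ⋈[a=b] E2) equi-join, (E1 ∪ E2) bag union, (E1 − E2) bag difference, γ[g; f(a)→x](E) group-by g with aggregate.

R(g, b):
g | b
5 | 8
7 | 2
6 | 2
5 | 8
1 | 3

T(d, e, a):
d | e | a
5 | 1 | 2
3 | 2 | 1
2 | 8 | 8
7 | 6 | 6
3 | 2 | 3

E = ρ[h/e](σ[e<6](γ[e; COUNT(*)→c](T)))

Row counts bottom-up:
  T → 5
  γ[e; COUNT(*)→c](T) → 4
  σ[e<6](γ[e; COUNT(*)→c](T)) → 2
  ρ[h/e](σ[e<6](γ[e; COUNT(*)→c](T))) → 2

|E| = 2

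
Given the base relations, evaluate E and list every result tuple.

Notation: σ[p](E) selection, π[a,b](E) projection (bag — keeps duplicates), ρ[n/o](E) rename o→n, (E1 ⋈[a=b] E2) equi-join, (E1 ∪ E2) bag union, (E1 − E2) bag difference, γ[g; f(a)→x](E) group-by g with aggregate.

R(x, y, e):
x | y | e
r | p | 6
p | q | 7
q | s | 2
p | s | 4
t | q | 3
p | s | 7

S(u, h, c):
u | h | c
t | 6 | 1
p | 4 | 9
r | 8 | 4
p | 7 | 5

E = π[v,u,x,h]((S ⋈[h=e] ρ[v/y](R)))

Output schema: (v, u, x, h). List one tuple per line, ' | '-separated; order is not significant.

Stepwise |·|:
  S → 4
  R → 6
  ρ[v/y](R) → 6
  (S ⋈[h=e] ρ[v/y](R)) → 4
  π[v,u,x,h]((S ⋈[h=e] ρ[v/y](R))) → 4

== RESULT ==
v | u | x | h
p | t | r | 6
q | p | p | 7
s | p | p | 4
s | p | p | 7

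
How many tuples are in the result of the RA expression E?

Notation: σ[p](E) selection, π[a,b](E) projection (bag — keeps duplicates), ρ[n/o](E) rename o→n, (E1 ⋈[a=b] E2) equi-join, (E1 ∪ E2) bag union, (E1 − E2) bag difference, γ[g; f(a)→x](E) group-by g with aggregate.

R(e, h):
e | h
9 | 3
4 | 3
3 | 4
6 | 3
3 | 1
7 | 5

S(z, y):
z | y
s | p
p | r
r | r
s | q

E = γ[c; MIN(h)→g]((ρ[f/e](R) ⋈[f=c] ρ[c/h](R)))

Per-node cardinality:
  R → 6
  ρ[f/e](R) → 6
  R → 6
  ρ[c/h](R) → 6
  (ρ[f/e](R) ⋈[f=c] ρ[c/h](R)) → 7
  γ[c; MIN(h)→g]((ρ[f/e](R) ⋈[f=c] ρ[c/h](R))) → 2

|E| = 2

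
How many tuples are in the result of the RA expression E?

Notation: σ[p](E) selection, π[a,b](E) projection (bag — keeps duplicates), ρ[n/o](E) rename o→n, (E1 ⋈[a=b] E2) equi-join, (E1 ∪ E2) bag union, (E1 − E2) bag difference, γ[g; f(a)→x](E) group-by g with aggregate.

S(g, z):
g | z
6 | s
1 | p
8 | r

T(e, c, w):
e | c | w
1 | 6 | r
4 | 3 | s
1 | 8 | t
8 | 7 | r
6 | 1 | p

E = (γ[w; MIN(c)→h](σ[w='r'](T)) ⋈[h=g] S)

Stepwise |·|:
  T → 5
  σ[w='r'](T) → 2
  γ[w; MIN(c)→h](σ[w='r'](T)) → 1
  S → 3
  (γ[w; MIN(c)→h](σ[w='r'](T)) ⋈[h=g] S) → 1

|E| = 1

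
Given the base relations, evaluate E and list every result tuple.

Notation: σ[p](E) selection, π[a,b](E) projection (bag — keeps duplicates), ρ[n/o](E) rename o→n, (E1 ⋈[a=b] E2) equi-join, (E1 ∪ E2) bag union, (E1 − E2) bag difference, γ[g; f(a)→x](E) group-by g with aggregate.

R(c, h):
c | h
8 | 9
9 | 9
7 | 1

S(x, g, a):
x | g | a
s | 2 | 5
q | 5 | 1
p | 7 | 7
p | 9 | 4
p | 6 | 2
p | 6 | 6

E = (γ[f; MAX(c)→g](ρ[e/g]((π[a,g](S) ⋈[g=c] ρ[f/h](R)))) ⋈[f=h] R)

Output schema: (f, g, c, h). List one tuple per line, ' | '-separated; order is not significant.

Subexpression sizes:
  S → 6
  π[a,g](S) → 6
  R → 3
  ρ[f/h](R) → 3
  (π[a,g](S) ⋈[g=c] ρ[f/h](R)) → 2
  ρ[e/g]((π[a,g](S) ⋈[g=c] ρ[f/h](R))) → 2
  γ[f; MAX(c)→g](ρ[e/g]((π[a,g](S) ⋈[g=c] ρ[f/h](R)))) → 2
  R → 3
  (γ[f; MAX(c)→g](ρ[e/g]((π[a,g](S) ⋈[g=c] ρ[f/h](R)))) ⋈[f=h] R) → 3

== RESULT ==
f | g | c | h
1 | 7 | 7 | 1
9 | 9 | 8 | 9
9 | 9 | 9 | 9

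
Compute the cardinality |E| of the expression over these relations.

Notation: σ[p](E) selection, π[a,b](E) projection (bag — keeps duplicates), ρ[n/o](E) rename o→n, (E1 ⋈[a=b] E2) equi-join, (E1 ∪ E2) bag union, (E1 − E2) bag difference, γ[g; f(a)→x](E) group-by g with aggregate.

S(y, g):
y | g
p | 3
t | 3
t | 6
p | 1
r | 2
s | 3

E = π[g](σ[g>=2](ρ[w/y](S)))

Subexpression sizes:
  S → 6
  ρ[w/y](S) → 6
  σ[g>=2](ρ[w/y](S)) → 5
  π[g](σ[g>=2](ρ[w/y](S))) → 5

|E| = 5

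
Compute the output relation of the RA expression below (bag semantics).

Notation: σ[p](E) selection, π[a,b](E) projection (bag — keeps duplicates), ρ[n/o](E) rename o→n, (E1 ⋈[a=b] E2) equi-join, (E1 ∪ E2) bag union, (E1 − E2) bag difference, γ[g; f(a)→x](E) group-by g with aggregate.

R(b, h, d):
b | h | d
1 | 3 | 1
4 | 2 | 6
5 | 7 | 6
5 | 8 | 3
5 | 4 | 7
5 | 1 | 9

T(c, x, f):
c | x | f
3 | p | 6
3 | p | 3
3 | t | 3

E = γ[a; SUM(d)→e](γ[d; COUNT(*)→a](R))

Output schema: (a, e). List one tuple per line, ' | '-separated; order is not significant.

Row counts bottom-up:
  R → 6
  γ[d; COUNT(*)→a](R) → 5
  γ[a; SUM(d)→e](γ[d; COUNT(*)→a](R)) → 2

== RESULT ==
a | e
1 | 20
2 | 6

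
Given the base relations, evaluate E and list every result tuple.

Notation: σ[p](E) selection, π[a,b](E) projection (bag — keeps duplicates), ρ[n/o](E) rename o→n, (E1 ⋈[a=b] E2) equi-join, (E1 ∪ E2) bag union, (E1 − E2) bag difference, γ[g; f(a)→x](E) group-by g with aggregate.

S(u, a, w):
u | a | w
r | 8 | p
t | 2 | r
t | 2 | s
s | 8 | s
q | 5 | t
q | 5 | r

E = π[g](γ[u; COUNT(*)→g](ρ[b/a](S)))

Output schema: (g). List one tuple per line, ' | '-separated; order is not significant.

Per-node cardinality:
  S → 6
  ρ[b/a](S) → 6
  γ[u; COUNT(*)→g](ρ[b/a](S)) → 4
  π[g](γ[u; COUNT(*)→g](ρ[b/a](S))) → 4

== RESULT ==
g
1
1
2
2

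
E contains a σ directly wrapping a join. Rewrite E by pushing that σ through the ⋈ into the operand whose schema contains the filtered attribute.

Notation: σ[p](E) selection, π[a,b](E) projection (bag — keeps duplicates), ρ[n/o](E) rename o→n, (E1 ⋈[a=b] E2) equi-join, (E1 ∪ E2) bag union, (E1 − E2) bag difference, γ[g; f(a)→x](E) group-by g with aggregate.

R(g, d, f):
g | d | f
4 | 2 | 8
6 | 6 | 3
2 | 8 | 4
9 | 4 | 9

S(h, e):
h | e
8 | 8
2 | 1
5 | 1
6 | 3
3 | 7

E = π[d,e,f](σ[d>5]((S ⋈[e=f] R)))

σ filters on d, owned by the right side.
E' = π[d,e,f]((S ⋈[e=f] σ[d>5](R)))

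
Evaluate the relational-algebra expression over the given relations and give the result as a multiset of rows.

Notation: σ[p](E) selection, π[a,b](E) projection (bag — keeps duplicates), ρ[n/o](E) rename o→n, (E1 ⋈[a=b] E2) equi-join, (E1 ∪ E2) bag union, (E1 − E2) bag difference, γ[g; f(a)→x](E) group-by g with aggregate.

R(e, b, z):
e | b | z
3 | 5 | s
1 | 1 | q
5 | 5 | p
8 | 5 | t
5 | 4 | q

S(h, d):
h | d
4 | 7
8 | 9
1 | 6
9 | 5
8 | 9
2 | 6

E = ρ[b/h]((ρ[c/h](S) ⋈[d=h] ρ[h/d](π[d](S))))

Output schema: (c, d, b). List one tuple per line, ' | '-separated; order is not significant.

Subexpression sizes:
  S → 6
  ρ[c/h](S) → 6
  S → 6
  π[d](S) → 6
  ρ[h/d](π[d](S)) → 6
  (ρ[c/h](S) ⋈[d=h] ρ[h/d](π[d](S))) → 10
  ρ[b/h]((ρ[c/h](S) ⋈[d=h] ρ[h/d](π[d](S)))) → 10

== RESULT ==
c | d | b
1 | 6 | 6
1 | 6 | 6
2 | 6 | 6
2 | 6 | 6
4 | 7 | 7
8 | 9 | 9
8 | 9 | 9
8 | 9 | 9
8 | 9 | 9
9 | 5 | 5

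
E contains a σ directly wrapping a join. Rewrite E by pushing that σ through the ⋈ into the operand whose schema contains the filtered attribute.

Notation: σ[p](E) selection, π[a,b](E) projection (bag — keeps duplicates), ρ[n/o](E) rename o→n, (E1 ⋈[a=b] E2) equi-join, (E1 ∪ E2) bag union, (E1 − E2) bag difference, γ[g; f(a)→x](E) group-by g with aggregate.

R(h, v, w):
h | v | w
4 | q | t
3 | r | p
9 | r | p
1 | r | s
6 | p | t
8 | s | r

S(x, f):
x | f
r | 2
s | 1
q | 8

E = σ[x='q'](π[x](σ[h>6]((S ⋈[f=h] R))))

σ filters on h, owned by the right side.
E' = σ[x='q'](π[x]((S ⋈[f=h] σ[h>6](R))))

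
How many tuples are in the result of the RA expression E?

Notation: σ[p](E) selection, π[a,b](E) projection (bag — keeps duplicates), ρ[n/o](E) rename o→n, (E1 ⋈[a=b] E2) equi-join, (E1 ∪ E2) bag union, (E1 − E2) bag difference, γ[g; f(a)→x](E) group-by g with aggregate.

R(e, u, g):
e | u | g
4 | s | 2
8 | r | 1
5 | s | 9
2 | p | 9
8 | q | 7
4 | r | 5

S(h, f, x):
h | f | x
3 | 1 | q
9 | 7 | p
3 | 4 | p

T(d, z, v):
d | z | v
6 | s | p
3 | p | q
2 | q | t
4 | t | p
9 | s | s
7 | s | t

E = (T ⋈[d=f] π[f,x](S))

Row counts bottom-up:
  T → 6
  S → 3
  π[f,x](S) → 3
  (T ⋈[d=f] π[f,x](S)) → 2

|E| = 2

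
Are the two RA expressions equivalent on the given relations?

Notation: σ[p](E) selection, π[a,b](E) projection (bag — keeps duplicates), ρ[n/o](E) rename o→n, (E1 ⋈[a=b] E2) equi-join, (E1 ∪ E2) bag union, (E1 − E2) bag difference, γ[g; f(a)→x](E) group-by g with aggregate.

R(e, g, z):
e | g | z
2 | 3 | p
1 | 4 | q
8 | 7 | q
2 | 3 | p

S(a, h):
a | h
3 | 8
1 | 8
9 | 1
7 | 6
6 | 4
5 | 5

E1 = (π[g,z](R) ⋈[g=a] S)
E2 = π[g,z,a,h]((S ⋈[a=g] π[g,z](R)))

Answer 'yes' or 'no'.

E1 row counts bottom-up:
  R → 4
  π[g,z](R) → 4
  S → 6
  (π[g,z](R) ⋈[g=a] S) → 3
E2 row counts bottom-up:
  S → 6
  R → 4
  π[g,z](R) → 4
  (S ⋈[a=g] π[g,z](R)) → 3
  π[g,z,a,h]((S ⋈[a=g] π[g,z](R))) → 3

E1 and E2 produce the same multiset:
g | z | a | h
3 | p | 3 | 8
3 | p | 3 | 8
7 | q | 7 | 6

yes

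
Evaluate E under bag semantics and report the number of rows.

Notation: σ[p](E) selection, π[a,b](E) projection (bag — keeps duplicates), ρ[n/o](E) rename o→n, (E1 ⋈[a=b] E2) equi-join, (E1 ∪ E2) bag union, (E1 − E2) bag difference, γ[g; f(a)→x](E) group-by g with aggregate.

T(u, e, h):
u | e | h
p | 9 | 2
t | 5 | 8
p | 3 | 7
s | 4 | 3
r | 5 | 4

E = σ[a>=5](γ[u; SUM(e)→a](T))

Per-node cardinality:
  T → 5
  γ[u; SUM(e)→a](T) → 4
  σ[a>=5](γ[u; SUM(e)→a](T)) → 3

|E| = 3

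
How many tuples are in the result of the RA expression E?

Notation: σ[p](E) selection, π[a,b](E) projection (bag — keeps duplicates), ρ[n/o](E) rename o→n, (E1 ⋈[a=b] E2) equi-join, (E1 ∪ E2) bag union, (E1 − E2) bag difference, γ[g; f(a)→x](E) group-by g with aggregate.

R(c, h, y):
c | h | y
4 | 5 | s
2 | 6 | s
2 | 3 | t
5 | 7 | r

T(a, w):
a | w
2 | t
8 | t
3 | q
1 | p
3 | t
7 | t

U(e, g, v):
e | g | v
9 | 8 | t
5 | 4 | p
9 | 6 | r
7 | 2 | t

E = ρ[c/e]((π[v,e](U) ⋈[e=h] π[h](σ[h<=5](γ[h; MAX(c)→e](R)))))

Row counts bottom-up:
  U → 4
  π[v,e](U) → 4
  R → 4
  γ[h; MAX(c)→e](R) → 4
  σ[h<=5](γ[h; MAX(c)→e](R)) → 2
  π[h](σ[h<=5](γ[h; MAX(c)→e](R))) → 2
  (π[v,e](U) ⋈[e=h] π[h](σ[h<=5](γ[h; MAX(c)→e](R)))) → 1
  ρ[c/e]((π[v,e](U) ⋈[e=h] π[h](σ[h<=5](γ[h; MAX(c)→e](R))))) → 1

|E| = 1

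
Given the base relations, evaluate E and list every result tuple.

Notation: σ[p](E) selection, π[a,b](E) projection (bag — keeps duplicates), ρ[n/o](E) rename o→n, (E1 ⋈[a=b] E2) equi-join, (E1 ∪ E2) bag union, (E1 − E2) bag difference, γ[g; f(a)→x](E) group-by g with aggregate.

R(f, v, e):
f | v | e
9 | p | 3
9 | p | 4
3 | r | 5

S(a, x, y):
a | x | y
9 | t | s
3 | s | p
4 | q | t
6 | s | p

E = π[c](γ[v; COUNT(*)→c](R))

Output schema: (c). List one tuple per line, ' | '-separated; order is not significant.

Per-node cardinality:
  R → 3
  γ[v; COUNT(*)→c](R) → 2
  π[c](γ[v; COUNT(*)→c](R)) → 2

== RESULT ==
c
1
2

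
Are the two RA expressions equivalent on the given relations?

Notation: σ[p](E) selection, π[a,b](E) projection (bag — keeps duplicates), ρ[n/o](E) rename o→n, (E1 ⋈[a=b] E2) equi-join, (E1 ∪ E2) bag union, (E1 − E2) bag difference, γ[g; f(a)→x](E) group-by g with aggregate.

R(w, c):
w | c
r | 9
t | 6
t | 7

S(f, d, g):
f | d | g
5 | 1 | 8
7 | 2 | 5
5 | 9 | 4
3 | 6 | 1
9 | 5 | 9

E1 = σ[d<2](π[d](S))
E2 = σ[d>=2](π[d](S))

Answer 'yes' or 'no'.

E1 subexpression sizes:
  S → 5
  π[d](S) → 5
  σ[d<2](π[d](S)) → 1
E2 subexpression sizes:
  S → 5
  π[d](S) → 5
  σ[d>=2](π[d](S)) → 4

E1 result:
d
1
E2 result:
d
2
5
6
9
Witness: (6,) appears 0× in E1 but 1× in E2.

no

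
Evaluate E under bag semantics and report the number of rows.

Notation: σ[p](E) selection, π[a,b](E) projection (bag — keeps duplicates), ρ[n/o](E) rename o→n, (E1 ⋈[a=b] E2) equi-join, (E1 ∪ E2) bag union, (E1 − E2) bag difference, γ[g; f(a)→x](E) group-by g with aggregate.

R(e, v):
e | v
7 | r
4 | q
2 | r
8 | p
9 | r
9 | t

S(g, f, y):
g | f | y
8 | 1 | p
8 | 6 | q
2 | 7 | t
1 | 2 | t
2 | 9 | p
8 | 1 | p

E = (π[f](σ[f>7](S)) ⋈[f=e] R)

Stepwise |·|:
  S → 6
  σ[f>7](S) → 1
  π[f](σ[f>7](S)) → 1
  R → 6
  (π[f](σ[f>7](S)) ⋈[f=e] R) → 2

|E| = 2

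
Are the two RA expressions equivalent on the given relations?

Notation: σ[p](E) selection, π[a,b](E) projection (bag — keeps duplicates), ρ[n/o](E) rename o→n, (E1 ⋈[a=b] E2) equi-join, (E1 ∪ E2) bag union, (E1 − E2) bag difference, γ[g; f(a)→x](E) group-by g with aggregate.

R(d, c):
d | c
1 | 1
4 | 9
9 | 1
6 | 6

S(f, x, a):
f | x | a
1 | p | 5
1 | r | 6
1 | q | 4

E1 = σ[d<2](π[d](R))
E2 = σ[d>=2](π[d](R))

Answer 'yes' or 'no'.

E1 row counts bottom-up:
  R → 4
  π[d](R) → 4
  σ[d<2](π[d](R)) → 1
E2 row counts bottom-up:
  R → 4
  π[d](R) → 4
  σ[d>=2](π[d](R)) → 3

E1 result:
d
1
E2 result:
d
4
6
9
Witness: (6,) appears 0× in E1 but 1× in E2.

no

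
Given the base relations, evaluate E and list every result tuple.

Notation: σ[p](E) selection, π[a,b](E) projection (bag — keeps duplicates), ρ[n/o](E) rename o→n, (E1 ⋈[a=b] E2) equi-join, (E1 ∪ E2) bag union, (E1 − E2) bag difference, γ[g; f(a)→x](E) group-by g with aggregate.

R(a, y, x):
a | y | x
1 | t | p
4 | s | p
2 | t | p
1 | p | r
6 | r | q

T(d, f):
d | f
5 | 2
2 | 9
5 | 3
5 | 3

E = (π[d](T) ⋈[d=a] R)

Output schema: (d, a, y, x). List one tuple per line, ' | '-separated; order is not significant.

Row counts bottom-up:
  T → 4
  π[d](T) → 4
  R → 5
  (π[d](T) ⋈[d=a] R) → 1

== RESULT ==
d | a | y | x
2 | 2 | t | p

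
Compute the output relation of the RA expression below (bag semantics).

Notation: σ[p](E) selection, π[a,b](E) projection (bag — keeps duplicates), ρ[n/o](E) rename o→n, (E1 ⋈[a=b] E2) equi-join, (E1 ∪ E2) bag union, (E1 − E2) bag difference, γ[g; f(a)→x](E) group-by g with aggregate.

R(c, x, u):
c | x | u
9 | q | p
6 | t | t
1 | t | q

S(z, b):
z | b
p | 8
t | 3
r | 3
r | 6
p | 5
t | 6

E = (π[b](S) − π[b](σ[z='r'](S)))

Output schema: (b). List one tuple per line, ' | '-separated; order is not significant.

Subexpression sizes:
  S → 6
  π[b](S) → 6
  S → 6
  σ[z='r'](S) → 2
  π[b](σ[z='r'](S)) → 2
  (π[b](S) − π[b](σ[z='r'](S))) → 4

== RESULT ==
b
3
5
6
8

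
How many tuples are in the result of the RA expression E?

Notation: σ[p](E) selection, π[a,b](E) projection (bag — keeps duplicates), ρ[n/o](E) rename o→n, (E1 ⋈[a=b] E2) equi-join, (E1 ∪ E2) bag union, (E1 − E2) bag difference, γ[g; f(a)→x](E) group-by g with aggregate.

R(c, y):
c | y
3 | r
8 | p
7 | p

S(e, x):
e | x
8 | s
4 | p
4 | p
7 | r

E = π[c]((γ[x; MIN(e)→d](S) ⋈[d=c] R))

Stepwise |·|:
  S → 4
  γ[x; MIN(e)→d](S) → 3
  R → 3
  (γ[x; MIN(e)→d](S) ⋈[d=c] R) → 2
  π[c]((γ[x; MIN(e)→d](S) ⋈[d=c] R)) → 2

|E| = 2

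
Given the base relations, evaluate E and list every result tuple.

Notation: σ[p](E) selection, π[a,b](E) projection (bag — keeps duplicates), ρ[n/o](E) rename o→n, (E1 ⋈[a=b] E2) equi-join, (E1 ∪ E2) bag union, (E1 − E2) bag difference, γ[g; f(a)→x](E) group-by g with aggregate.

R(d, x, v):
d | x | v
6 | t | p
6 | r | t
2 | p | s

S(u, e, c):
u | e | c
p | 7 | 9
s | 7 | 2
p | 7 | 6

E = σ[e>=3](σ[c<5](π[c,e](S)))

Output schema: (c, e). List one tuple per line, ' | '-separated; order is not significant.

Subexpression sizes:
  S → 3
  π[c,e](S) → 3
  σ[c<5](π[c,e](S)) → 1
  σ[e>=3](σ[c<5](π[c,e](S))) → 1

== RESULT ==
c | e
2 | 7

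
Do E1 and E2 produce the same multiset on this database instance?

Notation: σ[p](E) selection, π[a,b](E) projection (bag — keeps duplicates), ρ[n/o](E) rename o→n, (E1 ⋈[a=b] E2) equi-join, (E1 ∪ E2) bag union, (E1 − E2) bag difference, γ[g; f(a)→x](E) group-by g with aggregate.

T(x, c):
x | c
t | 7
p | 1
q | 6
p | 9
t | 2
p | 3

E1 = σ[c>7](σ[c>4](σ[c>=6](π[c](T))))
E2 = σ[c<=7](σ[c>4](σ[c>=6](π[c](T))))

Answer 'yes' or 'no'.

E1 per-node cardinality:
  T → 6
  π[c](T) → 6
  σ[c>=6](π[c](T)) → 3
  σ[c>4](σ[c>=6](π[c](T))) → 3
  σ[c>7](σ[c>4](σ[c>=6](π[c](T)))) → 1
E2 per-node cardinality:
  T → 6
  π[c](T) → 6
  σ[c>=6](π[c](T)) → 3
  σ[c>4](σ[c>=6](π[c](T))) → 3
  σ[c<=7](σ[c>4](σ[c>=6](π[c](T)))) → 2

E1 result:
c
9
E2 result:
c
6
7
Witness: (6,) appears 0× in E1 but 1× in E2.

no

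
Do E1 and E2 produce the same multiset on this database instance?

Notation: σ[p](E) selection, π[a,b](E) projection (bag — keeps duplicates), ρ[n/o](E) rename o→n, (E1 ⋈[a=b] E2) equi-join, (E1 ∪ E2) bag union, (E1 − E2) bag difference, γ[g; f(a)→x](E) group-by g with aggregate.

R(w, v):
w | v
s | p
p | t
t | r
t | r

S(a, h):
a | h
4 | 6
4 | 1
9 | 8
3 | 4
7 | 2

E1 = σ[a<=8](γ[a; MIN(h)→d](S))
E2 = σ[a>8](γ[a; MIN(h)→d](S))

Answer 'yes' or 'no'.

E1 row counts bottom-up:
  S → 5
  γ[a; MIN(h)→d](S) → 4
  σ[a<=8](γ[a; MIN(h)→d](S)) → 3
E2 row counts bottom-up:
  S → 5
  γ[a; MIN(h)→d](S) → 4
  σ[a>8](γ[a; MIN(h)→d](S)) → 1

E1 result:
a | d
3 | 4
4 | 1
7 | 2
E2 result:
a | d
9 | 8
Witness: (9, 8) appears 0× in E1 but 1× in E2.

no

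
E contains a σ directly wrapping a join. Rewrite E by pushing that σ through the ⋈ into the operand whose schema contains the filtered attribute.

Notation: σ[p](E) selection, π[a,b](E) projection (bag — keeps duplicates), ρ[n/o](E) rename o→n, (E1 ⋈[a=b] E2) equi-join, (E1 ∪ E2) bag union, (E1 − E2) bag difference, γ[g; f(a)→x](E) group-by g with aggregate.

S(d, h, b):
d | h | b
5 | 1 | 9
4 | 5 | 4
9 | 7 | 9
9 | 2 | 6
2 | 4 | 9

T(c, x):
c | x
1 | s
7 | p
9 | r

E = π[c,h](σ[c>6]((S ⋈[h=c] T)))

σ filters on c, owned by the right side.
E' = π[c,h]((S ⋈[h=c] σ[c>6](T)))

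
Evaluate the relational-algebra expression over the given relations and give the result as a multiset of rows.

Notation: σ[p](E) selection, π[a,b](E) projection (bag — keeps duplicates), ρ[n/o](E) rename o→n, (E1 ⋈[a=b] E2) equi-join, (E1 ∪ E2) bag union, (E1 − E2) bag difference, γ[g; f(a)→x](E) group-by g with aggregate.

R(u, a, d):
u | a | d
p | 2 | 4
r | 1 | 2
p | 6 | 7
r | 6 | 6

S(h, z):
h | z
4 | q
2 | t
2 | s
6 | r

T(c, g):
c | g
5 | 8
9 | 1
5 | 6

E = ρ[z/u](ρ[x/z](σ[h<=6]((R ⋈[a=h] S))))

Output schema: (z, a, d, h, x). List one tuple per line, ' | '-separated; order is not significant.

Row counts bottom-up:
  R → 4
  S → 4
  (R ⋈[a=h] S) → 4
  σ[h<=6]((R ⋈[a=h] S)) → 4
  ρ[x/z](σ[h<=6]((R ⋈[a=h] S))) → 4
  ρ[z/u](ρ[x/z](σ[h<=6]((R ⋈[a=h] S)))) → 4

== RESULT ==
z | a | d | h | x
p | 2 | 4 | 2 | s
p | 2 | 4 | 2 | t
p | 6 | 7 | 6 | r
r | 6 | 6 | 6 | r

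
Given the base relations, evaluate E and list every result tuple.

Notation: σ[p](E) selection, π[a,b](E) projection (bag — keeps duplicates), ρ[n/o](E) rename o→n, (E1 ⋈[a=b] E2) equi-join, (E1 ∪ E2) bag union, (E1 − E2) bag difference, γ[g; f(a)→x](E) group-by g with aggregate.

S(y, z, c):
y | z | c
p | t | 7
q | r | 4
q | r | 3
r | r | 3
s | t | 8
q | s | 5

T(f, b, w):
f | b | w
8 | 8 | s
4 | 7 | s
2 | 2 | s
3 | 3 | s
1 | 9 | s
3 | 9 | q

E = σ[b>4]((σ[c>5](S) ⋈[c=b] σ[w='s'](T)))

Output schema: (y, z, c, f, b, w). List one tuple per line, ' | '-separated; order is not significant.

Row counts bottom-up:
  S → 6
  σ[c>5](S) → 2
  T → 6
  σ[w='s'](T) → 5
  (σ[c>5](S) ⋈[c=b] σ[w='s'](T)) → 2
  σ[b>4]((σ[c>5](S) ⋈[c=b] σ[w='s'](T))) → 2

== RESULT ==
y | z | c | f | b | w
p | t | 7 | 4 | 7 | s
s | t | 8 | 8 | 8 | s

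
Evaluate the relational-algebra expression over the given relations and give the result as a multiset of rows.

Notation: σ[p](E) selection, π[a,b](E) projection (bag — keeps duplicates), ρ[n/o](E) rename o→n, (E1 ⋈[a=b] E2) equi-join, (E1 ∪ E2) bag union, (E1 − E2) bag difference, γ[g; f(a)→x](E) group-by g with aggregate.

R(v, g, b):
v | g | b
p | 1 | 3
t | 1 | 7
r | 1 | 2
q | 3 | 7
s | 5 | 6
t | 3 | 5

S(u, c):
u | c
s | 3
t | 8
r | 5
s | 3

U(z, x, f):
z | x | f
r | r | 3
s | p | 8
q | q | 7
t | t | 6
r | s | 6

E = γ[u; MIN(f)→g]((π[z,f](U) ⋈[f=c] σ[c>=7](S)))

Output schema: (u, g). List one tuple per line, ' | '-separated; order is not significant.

Row counts bottom-up:
  U → 5
  π[z,f](U) → 5
  S → 4
  σ[c>=7](S) → 1
  (π[z,f](U) ⋈[f=c] σ[c>=7](S)) → 1
  γ[u; MIN(f)→g]((π[z,f](U) ⋈[f=c] σ[c>=7](S))) → 1

== RESULT ==
u | g
t | 8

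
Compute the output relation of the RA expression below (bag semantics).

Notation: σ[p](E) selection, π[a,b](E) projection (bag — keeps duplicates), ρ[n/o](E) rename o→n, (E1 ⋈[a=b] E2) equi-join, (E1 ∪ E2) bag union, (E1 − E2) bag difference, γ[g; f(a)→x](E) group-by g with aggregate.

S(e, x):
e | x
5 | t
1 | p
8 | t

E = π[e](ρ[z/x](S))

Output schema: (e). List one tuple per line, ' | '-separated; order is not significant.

Stepwise |·|:
  S → 3
  ρ[z/x](S) → 3
  π[e](ρ[z/x](S)) → 3

== RESULT ==
e
1
5
8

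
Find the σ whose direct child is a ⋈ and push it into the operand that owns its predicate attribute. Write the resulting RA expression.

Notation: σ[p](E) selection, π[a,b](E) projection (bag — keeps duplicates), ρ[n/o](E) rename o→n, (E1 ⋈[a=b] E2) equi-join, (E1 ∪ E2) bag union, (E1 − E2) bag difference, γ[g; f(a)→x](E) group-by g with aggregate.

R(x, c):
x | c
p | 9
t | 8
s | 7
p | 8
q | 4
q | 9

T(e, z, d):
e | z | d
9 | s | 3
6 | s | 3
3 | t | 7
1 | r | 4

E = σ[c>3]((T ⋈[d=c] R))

σ filters on c, owned by the right side.
E' = (T ⋈[d=c] σ[c>3](R))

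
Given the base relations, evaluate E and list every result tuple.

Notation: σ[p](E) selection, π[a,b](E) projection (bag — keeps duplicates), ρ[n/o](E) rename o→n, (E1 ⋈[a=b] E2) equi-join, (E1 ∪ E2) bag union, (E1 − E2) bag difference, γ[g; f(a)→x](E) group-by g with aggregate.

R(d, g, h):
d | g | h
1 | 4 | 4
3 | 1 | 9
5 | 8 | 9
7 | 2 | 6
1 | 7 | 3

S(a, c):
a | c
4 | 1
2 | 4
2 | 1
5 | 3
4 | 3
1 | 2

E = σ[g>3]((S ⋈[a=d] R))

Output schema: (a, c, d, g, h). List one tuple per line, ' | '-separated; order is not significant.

Stepwise |·|:
  S → 6
  R → 5
  (S ⋈[a=d] R) → 3
  σ[g>3]((S ⋈[a=d] R)) → 3

== RESULT ==
a | c | d | g | h
1 | 2 | 1 | 4 | 4
1 | 2 | 1 | 7 | 3
5 | 3 | 5 | 8 | 9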